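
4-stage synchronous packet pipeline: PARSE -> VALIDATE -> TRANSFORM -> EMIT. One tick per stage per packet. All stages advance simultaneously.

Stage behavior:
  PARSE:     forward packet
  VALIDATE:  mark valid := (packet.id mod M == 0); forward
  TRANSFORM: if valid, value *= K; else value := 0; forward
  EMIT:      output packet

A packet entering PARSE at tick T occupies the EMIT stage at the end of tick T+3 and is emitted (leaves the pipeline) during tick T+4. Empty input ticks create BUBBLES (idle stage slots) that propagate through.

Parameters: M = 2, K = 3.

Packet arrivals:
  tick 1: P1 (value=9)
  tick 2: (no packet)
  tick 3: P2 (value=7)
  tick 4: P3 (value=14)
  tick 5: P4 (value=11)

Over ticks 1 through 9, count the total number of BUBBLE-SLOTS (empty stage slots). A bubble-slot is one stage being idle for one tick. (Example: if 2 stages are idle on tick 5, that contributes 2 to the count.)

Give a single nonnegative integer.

Answer: 20

Derivation:
Tick 1: [PARSE:P1(v=9,ok=F), VALIDATE:-, TRANSFORM:-, EMIT:-] out:-; bubbles=3
Tick 2: [PARSE:-, VALIDATE:P1(v=9,ok=F), TRANSFORM:-, EMIT:-] out:-; bubbles=3
Tick 3: [PARSE:P2(v=7,ok=F), VALIDATE:-, TRANSFORM:P1(v=0,ok=F), EMIT:-] out:-; bubbles=2
Tick 4: [PARSE:P3(v=14,ok=F), VALIDATE:P2(v=7,ok=T), TRANSFORM:-, EMIT:P1(v=0,ok=F)] out:-; bubbles=1
Tick 5: [PARSE:P4(v=11,ok=F), VALIDATE:P3(v=14,ok=F), TRANSFORM:P2(v=21,ok=T), EMIT:-] out:P1(v=0); bubbles=1
Tick 6: [PARSE:-, VALIDATE:P4(v=11,ok=T), TRANSFORM:P3(v=0,ok=F), EMIT:P2(v=21,ok=T)] out:-; bubbles=1
Tick 7: [PARSE:-, VALIDATE:-, TRANSFORM:P4(v=33,ok=T), EMIT:P3(v=0,ok=F)] out:P2(v=21); bubbles=2
Tick 8: [PARSE:-, VALIDATE:-, TRANSFORM:-, EMIT:P4(v=33,ok=T)] out:P3(v=0); bubbles=3
Tick 9: [PARSE:-, VALIDATE:-, TRANSFORM:-, EMIT:-] out:P4(v=33); bubbles=4
Total bubble-slots: 20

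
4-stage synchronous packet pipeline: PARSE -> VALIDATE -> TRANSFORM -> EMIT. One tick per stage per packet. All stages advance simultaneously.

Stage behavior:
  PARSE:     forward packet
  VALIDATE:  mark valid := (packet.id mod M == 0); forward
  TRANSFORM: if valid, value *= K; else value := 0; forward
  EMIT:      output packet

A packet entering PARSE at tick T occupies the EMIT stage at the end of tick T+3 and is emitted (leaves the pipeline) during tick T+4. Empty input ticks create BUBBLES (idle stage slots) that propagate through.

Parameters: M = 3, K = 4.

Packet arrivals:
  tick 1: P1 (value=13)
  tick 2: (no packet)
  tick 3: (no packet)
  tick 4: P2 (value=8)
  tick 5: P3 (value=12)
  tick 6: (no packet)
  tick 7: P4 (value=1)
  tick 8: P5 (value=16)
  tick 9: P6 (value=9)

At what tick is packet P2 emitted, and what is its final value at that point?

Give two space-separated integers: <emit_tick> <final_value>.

Answer: 8 0

Derivation:
Tick 1: [PARSE:P1(v=13,ok=F), VALIDATE:-, TRANSFORM:-, EMIT:-] out:-; in:P1
Tick 2: [PARSE:-, VALIDATE:P1(v=13,ok=F), TRANSFORM:-, EMIT:-] out:-; in:-
Tick 3: [PARSE:-, VALIDATE:-, TRANSFORM:P1(v=0,ok=F), EMIT:-] out:-; in:-
Tick 4: [PARSE:P2(v=8,ok=F), VALIDATE:-, TRANSFORM:-, EMIT:P1(v=0,ok=F)] out:-; in:P2
Tick 5: [PARSE:P3(v=12,ok=F), VALIDATE:P2(v=8,ok=F), TRANSFORM:-, EMIT:-] out:P1(v=0); in:P3
Tick 6: [PARSE:-, VALIDATE:P3(v=12,ok=T), TRANSFORM:P2(v=0,ok=F), EMIT:-] out:-; in:-
Tick 7: [PARSE:P4(v=1,ok=F), VALIDATE:-, TRANSFORM:P3(v=48,ok=T), EMIT:P2(v=0,ok=F)] out:-; in:P4
Tick 8: [PARSE:P5(v=16,ok=F), VALIDATE:P4(v=1,ok=F), TRANSFORM:-, EMIT:P3(v=48,ok=T)] out:P2(v=0); in:P5
Tick 9: [PARSE:P6(v=9,ok=F), VALIDATE:P5(v=16,ok=F), TRANSFORM:P4(v=0,ok=F), EMIT:-] out:P3(v=48); in:P6
Tick 10: [PARSE:-, VALIDATE:P6(v=9,ok=T), TRANSFORM:P5(v=0,ok=F), EMIT:P4(v=0,ok=F)] out:-; in:-
Tick 11: [PARSE:-, VALIDATE:-, TRANSFORM:P6(v=36,ok=T), EMIT:P5(v=0,ok=F)] out:P4(v=0); in:-
Tick 12: [PARSE:-, VALIDATE:-, TRANSFORM:-, EMIT:P6(v=36,ok=T)] out:P5(v=0); in:-
Tick 13: [PARSE:-, VALIDATE:-, TRANSFORM:-, EMIT:-] out:P6(v=36); in:-
P2: arrives tick 4, valid=False (id=2, id%3=2), emit tick 8, final value 0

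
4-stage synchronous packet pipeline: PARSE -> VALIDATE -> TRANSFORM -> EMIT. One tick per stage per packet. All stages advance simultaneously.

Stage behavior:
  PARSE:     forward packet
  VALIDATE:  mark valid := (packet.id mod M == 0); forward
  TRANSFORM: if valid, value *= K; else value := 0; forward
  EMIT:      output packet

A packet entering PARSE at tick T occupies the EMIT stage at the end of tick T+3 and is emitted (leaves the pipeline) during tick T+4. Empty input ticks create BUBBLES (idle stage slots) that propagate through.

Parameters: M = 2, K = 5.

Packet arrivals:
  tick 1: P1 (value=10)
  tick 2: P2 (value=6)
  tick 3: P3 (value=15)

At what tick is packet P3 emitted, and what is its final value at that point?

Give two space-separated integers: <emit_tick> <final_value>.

Tick 1: [PARSE:P1(v=10,ok=F), VALIDATE:-, TRANSFORM:-, EMIT:-] out:-; in:P1
Tick 2: [PARSE:P2(v=6,ok=F), VALIDATE:P1(v=10,ok=F), TRANSFORM:-, EMIT:-] out:-; in:P2
Tick 3: [PARSE:P3(v=15,ok=F), VALIDATE:P2(v=6,ok=T), TRANSFORM:P1(v=0,ok=F), EMIT:-] out:-; in:P3
Tick 4: [PARSE:-, VALIDATE:P3(v=15,ok=F), TRANSFORM:P2(v=30,ok=T), EMIT:P1(v=0,ok=F)] out:-; in:-
Tick 5: [PARSE:-, VALIDATE:-, TRANSFORM:P3(v=0,ok=F), EMIT:P2(v=30,ok=T)] out:P1(v=0); in:-
Tick 6: [PARSE:-, VALIDATE:-, TRANSFORM:-, EMIT:P3(v=0,ok=F)] out:P2(v=30); in:-
Tick 7: [PARSE:-, VALIDATE:-, TRANSFORM:-, EMIT:-] out:P3(v=0); in:-
P3: arrives tick 3, valid=False (id=3, id%2=1), emit tick 7, final value 0

Answer: 7 0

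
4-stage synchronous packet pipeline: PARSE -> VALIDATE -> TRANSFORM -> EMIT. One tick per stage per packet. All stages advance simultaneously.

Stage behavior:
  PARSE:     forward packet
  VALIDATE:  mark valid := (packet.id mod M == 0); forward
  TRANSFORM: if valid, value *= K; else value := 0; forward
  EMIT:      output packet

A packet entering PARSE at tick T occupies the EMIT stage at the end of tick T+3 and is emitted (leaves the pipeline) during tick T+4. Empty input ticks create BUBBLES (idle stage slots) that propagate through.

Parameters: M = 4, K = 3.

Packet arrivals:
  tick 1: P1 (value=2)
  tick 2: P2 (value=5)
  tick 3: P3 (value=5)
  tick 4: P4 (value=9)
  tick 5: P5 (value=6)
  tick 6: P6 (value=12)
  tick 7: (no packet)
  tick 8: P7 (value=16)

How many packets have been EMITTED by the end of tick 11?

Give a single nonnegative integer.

Tick 1: [PARSE:P1(v=2,ok=F), VALIDATE:-, TRANSFORM:-, EMIT:-] out:-; in:P1
Tick 2: [PARSE:P2(v=5,ok=F), VALIDATE:P1(v=2,ok=F), TRANSFORM:-, EMIT:-] out:-; in:P2
Tick 3: [PARSE:P3(v=5,ok=F), VALIDATE:P2(v=5,ok=F), TRANSFORM:P1(v=0,ok=F), EMIT:-] out:-; in:P3
Tick 4: [PARSE:P4(v=9,ok=F), VALIDATE:P3(v=5,ok=F), TRANSFORM:P2(v=0,ok=F), EMIT:P1(v=0,ok=F)] out:-; in:P4
Tick 5: [PARSE:P5(v=6,ok=F), VALIDATE:P4(v=9,ok=T), TRANSFORM:P3(v=0,ok=F), EMIT:P2(v=0,ok=F)] out:P1(v=0); in:P5
Tick 6: [PARSE:P6(v=12,ok=F), VALIDATE:P5(v=6,ok=F), TRANSFORM:P4(v=27,ok=T), EMIT:P3(v=0,ok=F)] out:P2(v=0); in:P6
Tick 7: [PARSE:-, VALIDATE:P6(v=12,ok=F), TRANSFORM:P5(v=0,ok=F), EMIT:P4(v=27,ok=T)] out:P3(v=0); in:-
Tick 8: [PARSE:P7(v=16,ok=F), VALIDATE:-, TRANSFORM:P6(v=0,ok=F), EMIT:P5(v=0,ok=F)] out:P4(v=27); in:P7
Tick 9: [PARSE:-, VALIDATE:P7(v=16,ok=F), TRANSFORM:-, EMIT:P6(v=0,ok=F)] out:P5(v=0); in:-
Tick 10: [PARSE:-, VALIDATE:-, TRANSFORM:P7(v=0,ok=F), EMIT:-] out:P6(v=0); in:-
Tick 11: [PARSE:-, VALIDATE:-, TRANSFORM:-, EMIT:P7(v=0,ok=F)] out:-; in:-
Emitted by tick 11: ['P1', 'P2', 'P3', 'P4', 'P5', 'P6']

Answer: 6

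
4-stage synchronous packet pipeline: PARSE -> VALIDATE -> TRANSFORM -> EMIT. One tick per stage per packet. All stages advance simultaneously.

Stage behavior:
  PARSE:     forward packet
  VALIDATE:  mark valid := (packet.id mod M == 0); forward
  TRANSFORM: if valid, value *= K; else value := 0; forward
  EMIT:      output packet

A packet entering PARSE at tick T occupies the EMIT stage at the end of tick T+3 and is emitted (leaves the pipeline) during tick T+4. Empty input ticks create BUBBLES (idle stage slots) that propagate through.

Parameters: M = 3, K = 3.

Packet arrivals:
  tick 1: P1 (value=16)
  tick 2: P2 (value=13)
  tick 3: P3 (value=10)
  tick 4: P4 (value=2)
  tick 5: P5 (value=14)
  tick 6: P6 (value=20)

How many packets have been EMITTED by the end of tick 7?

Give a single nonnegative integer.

Tick 1: [PARSE:P1(v=16,ok=F), VALIDATE:-, TRANSFORM:-, EMIT:-] out:-; in:P1
Tick 2: [PARSE:P2(v=13,ok=F), VALIDATE:P1(v=16,ok=F), TRANSFORM:-, EMIT:-] out:-; in:P2
Tick 3: [PARSE:P3(v=10,ok=F), VALIDATE:P2(v=13,ok=F), TRANSFORM:P1(v=0,ok=F), EMIT:-] out:-; in:P3
Tick 4: [PARSE:P4(v=2,ok=F), VALIDATE:P3(v=10,ok=T), TRANSFORM:P2(v=0,ok=F), EMIT:P1(v=0,ok=F)] out:-; in:P4
Tick 5: [PARSE:P5(v=14,ok=F), VALIDATE:P4(v=2,ok=F), TRANSFORM:P3(v=30,ok=T), EMIT:P2(v=0,ok=F)] out:P1(v=0); in:P5
Tick 6: [PARSE:P6(v=20,ok=F), VALIDATE:P5(v=14,ok=F), TRANSFORM:P4(v=0,ok=F), EMIT:P3(v=30,ok=T)] out:P2(v=0); in:P6
Tick 7: [PARSE:-, VALIDATE:P6(v=20,ok=T), TRANSFORM:P5(v=0,ok=F), EMIT:P4(v=0,ok=F)] out:P3(v=30); in:-
Emitted by tick 7: ['P1', 'P2', 'P3']

Answer: 3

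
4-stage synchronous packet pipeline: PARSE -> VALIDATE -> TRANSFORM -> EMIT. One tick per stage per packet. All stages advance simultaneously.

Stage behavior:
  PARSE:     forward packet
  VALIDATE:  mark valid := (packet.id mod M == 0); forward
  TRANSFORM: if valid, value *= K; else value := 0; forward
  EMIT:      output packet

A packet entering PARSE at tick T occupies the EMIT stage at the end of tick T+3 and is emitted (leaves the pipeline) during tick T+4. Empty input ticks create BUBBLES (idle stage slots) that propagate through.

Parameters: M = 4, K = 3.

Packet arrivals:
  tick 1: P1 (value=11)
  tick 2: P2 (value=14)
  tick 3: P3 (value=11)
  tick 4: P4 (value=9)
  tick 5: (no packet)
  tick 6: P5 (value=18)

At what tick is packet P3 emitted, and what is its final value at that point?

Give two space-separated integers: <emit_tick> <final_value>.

Tick 1: [PARSE:P1(v=11,ok=F), VALIDATE:-, TRANSFORM:-, EMIT:-] out:-; in:P1
Tick 2: [PARSE:P2(v=14,ok=F), VALIDATE:P1(v=11,ok=F), TRANSFORM:-, EMIT:-] out:-; in:P2
Tick 3: [PARSE:P3(v=11,ok=F), VALIDATE:P2(v=14,ok=F), TRANSFORM:P1(v=0,ok=F), EMIT:-] out:-; in:P3
Tick 4: [PARSE:P4(v=9,ok=F), VALIDATE:P3(v=11,ok=F), TRANSFORM:P2(v=0,ok=F), EMIT:P1(v=0,ok=F)] out:-; in:P4
Tick 5: [PARSE:-, VALIDATE:P4(v=9,ok=T), TRANSFORM:P3(v=0,ok=F), EMIT:P2(v=0,ok=F)] out:P1(v=0); in:-
Tick 6: [PARSE:P5(v=18,ok=F), VALIDATE:-, TRANSFORM:P4(v=27,ok=T), EMIT:P3(v=0,ok=F)] out:P2(v=0); in:P5
Tick 7: [PARSE:-, VALIDATE:P5(v=18,ok=F), TRANSFORM:-, EMIT:P4(v=27,ok=T)] out:P3(v=0); in:-
Tick 8: [PARSE:-, VALIDATE:-, TRANSFORM:P5(v=0,ok=F), EMIT:-] out:P4(v=27); in:-
Tick 9: [PARSE:-, VALIDATE:-, TRANSFORM:-, EMIT:P5(v=0,ok=F)] out:-; in:-
Tick 10: [PARSE:-, VALIDATE:-, TRANSFORM:-, EMIT:-] out:P5(v=0); in:-
P3: arrives tick 3, valid=False (id=3, id%4=3), emit tick 7, final value 0

Answer: 7 0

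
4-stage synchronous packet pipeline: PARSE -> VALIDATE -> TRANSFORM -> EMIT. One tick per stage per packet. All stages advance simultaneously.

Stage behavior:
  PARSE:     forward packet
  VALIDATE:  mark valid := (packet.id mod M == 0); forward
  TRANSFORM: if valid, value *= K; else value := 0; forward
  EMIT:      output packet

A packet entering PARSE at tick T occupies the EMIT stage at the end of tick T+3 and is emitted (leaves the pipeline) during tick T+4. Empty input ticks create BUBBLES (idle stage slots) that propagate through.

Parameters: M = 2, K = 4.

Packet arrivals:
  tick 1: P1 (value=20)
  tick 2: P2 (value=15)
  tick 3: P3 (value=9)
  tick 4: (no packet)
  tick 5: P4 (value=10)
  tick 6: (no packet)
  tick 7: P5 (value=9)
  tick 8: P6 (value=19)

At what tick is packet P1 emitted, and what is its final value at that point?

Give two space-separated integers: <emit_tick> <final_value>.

Answer: 5 0

Derivation:
Tick 1: [PARSE:P1(v=20,ok=F), VALIDATE:-, TRANSFORM:-, EMIT:-] out:-; in:P1
Tick 2: [PARSE:P2(v=15,ok=F), VALIDATE:P1(v=20,ok=F), TRANSFORM:-, EMIT:-] out:-; in:P2
Tick 3: [PARSE:P3(v=9,ok=F), VALIDATE:P2(v=15,ok=T), TRANSFORM:P1(v=0,ok=F), EMIT:-] out:-; in:P3
Tick 4: [PARSE:-, VALIDATE:P3(v=9,ok=F), TRANSFORM:P2(v=60,ok=T), EMIT:P1(v=0,ok=F)] out:-; in:-
Tick 5: [PARSE:P4(v=10,ok=F), VALIDATE:-, TRANSFORM:P3(v=0,ok=F), EMIT:P2(v=60,ok=T)] out:P1(v=0); in:P4
Tick 6: [PARSE:-, VALIDATE:P4(v=10,ok=T), TRANSFORM:-, EMIT:P3(v=0,ok=F)] out:P2(v=60); in:-
Tick 7: [PARSE:P5(v=9,ok=F), VALIDATE:-, TRANSFORM:P4(v=40,ok=T), EMIT:-] out:P3(v=0); in:P5
Tick 8: [PARSE:P6(v=19,ok=F), VALIDATE:P5(v=9,ok=F), TRANSFORM:-, EMIT:P4(v=40,ok=T)] out:-; in:P6
Tick 9: [PARSE:-, VALIDATE:P6(v=19,ok=T), TRANSFORM:P5(v=0,ok=F), EMIT:-] out:P4(v=40); in:-
Tick 10: [PARSE:-, VALIDATE:-, TRANSFORM:P6(v=76,ok=T), EMIT:P5(v=0,ok=F)] out:-; in:-
Tick 11: [PARSE:-, VALIDATE:-, TRANSFORM:-, EMIT:P6(v=76,ok=T)] out:P5(v=0); in:-
Tick 12: [PARSE:-, VALIDATE:-, TRANSFORM:-, EMIT:-] out:P6(v=76); in:-
P1: arrives tick 1, valid=False (id=1, id%2=1), emit tick 5, final value 0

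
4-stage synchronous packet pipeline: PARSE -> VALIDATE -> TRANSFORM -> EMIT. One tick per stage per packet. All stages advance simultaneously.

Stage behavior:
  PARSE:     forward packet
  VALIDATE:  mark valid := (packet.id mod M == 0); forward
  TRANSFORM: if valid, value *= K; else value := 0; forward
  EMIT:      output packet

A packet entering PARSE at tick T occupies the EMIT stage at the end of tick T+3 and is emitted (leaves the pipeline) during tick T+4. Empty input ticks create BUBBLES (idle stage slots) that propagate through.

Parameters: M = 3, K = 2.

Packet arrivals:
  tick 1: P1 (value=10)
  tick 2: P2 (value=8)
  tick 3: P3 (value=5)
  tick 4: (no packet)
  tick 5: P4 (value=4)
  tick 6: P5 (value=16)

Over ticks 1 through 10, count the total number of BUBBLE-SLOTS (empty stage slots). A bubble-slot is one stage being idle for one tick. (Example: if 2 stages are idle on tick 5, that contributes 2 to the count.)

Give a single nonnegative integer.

Tick 1: [PARSE:P1(v=10,ok=F), VALIDATE:-, TRANSFORM:-, EMIT:-] out:-; bubbles=3
Tick 2: [PARSE:P2(v=8,ok=F), VALIDATE:P1(v=10,ok=F), TRANSFORM:-, EMIT:-] out:-; bubbles=2
Tick 3: [PARSE:P3(v=5,ok=F), VALIDATE:P2(v=8,ok=F), TRANSFORM:P1(v=0,ok=F), EMIT:-] out:-; bubbles=1
Tick 4: [PARSE:-, VALIDATE:P3(v=5,ok=T), TRANSFORM:P2(v=0,ok=F), EMIT:P1(v=0,ok=F)] out:-; bubbles=1
Tick 5: [PARSE:P4(v=4,ok=F), VALIDATE:-, TRANSFORM:P3(v=10,ok=T), EMIT:P2(v=0,ok=F)] out:P1(v=0); bubbles=1
Tick 6: [PARSE:P5(v=16,ok=F), VALIDATE:P4(v=4,ok=F), TRANSFORM:-, EMIT:P3(v=10,ok=T)] out:P2(v=0); bubbles=1
Tick 7: [PARSE:-, VALIDATE:P5(v=16,ok=F), TRANSFORM:P4(v=0,ok=F), EMIT:-] out:P3(v=10); bubbles=2
Tick 8: [PARSE:-, VALIDATE:-, TRANSFORM:P5(v=0,ok=F), EMIT:P4(v=0,ok=F)] out:-; bubbles=2
Tick 9: [PARSE:-, VALIDATE:-, TRANSFORM:-, EMIT:P5(v=0,ok=F)] out:P4(v=0); bubbles=3
Tick 10: [PARSE:-, VALIDATE:-, TRANSFORM:-, EMIT:-] out:P5(v=0); bubbles=4
Total bubble-slots: 20

Answer: 20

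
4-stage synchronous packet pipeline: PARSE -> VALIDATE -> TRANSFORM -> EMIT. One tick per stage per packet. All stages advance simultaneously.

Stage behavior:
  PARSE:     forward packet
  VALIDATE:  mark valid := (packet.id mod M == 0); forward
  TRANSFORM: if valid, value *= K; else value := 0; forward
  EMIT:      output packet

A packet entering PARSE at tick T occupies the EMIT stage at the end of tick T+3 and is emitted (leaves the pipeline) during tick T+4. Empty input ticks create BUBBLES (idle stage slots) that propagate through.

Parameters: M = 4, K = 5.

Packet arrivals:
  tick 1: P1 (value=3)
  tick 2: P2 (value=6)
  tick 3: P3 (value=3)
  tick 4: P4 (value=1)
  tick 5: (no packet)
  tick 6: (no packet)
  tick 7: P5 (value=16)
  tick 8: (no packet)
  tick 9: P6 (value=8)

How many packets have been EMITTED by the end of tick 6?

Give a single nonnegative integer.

Tick 1: [PARSE:P1(v=3,ok=F), VALIDATE:-, TRANSFORM:-, EMIT:-] out:-; in:P1
Tick 2: [PARSE:P2(v=6,ok=F), VALIDATE:P1(v=3,ok=F), TRANSFORM:-, EMIT:-] out:-; in:P2
Tick 3: [PARSE:P3(v=3,ok=F), VALIDATE:P2(v=6,ok=F), TRANSFORM:P1(v=0,ok=F), EMIT:-] out:-; in:P3
Tick 4: [PARSE:P4(v=1,ok=F), VALIDATE:P3(v=3,ok=F), TRANSFORM:P2(v=0,ok=F), EMIT:P1(v=0,ok=F)] out:-; in:P4
Tick 5: [PARSE:-, VALIDATE:P4(v=1,ok=T), TRANSFORM:P3(v=0,ok=F), EMIT:P2(v=0,ok=F)] out:P1(v=0); in:-
Tick 6: [PARSE:-, VALIDATE:-, TRANSFORM:P4(v=5,ok=T), EMIT:P3(v=0,ok=F)] out:P2(v=0); in:-
Emitted by tick 6: ['P1', 'P2']

Answer: 2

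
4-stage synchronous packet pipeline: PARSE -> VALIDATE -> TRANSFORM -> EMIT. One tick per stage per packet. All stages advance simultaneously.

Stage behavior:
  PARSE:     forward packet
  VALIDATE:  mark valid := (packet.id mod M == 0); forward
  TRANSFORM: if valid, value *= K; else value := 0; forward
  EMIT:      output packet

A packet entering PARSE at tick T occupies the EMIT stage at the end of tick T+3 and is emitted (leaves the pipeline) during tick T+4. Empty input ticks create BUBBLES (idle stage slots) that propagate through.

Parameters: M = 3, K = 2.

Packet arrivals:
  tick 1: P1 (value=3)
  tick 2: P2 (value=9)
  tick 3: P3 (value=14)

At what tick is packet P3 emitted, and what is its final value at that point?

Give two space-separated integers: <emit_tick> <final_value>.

Answer: 7 28

Derivation:
Tick 1: [PARSE:P1(v=3,ok=F), VALIDATE:-, TRANSFORM:-, EMIT:-] out:-; in:P1
Tick 2: [PARSE:P2(v=9,ok=F), VALIDATE:P1(v=3,ok=F), TRANSFORM:-, EMIT:-] out:-; in:P2
Tick 3: [PARSE:P3(v=14,ok=F), VALIDATE:P2(v=9,ok=F), TRANSFORM:P1(v=0,ok=F), EMIT:-] out:-; in:P3
Tick 4: [PARSE:-, VALIDATE:P3(v=14,ok=T), TRANSFORM:P2(v=0,ok=F), EMIT:P1(v=0,ok=F)] out:-; in:-
Tick 5: [PARSE:-, VALIDATE:-, TRANSFORM:P3(v=28,ok=T), EMIT:P2(v=0,ok=F)] out:P1(v=0); in:-
Tick 6: [PARSE:-, VALIDATE:-, TRANSFORM:-, EMIT:P3(v=28,ok=T)] out:P2(v=0); in:-
Tick 7: [PARSE:-, VALIDATE:-, TRANSFORM:-, EMIT:-] out:P3(v=28); in:-
P3: arrives tick 3, valid=True (id=3, id%3=0), emit tick 7, final value 28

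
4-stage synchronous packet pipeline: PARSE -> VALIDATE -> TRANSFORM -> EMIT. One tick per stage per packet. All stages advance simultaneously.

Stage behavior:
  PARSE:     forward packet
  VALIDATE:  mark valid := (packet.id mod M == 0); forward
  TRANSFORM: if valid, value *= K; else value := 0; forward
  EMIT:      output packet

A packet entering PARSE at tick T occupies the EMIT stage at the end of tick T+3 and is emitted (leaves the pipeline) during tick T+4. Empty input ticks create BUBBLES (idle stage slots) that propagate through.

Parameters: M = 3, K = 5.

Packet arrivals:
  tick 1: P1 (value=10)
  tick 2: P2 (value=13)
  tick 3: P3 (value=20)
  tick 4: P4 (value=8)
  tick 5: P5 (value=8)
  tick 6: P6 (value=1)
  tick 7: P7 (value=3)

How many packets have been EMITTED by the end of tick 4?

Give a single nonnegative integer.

Tick 1: [PARSE:P1(v=10,ok=F), VALIDATE:-, TRANSFORM:-, EMIT:-] out:-; in:P1
Tick 2: [PARSE:P2(v=13,ok=F), VALIDATE:P1(v=10,ok=F), TRANSFORM:-, EMIT:-] out:-; in:P2
Tick 3: [PARSE:P3(v=20,ok=F), VALIDATE:P2(v=13,ok=F), TRANSFORM:P1(v=0,ok=F), EMIT:-] out:-; in:P3
Tick 4: [PARSE:P4(v=8,ok=F), VALIDATE:P3(v=20,ok=T), TRANSFORM:P2(v=0,ok=F), EMIT:P1(v=0,ok=F)] out:-; in:P4
Emitted by tick 4: []

Answer: 0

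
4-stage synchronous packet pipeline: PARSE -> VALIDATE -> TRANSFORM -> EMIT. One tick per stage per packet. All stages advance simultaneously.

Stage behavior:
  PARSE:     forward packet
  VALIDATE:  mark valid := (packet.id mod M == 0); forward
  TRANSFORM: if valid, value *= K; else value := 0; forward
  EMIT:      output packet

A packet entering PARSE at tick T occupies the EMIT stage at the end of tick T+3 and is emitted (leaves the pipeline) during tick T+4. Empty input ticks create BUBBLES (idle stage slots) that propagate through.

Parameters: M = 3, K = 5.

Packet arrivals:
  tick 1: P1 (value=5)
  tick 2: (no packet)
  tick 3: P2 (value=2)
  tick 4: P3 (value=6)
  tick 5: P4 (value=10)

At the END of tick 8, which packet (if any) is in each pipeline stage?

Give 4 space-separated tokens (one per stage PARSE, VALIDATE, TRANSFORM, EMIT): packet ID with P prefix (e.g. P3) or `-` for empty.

Answer: - - - P4

Derivation:
Tick 1: [PARSE:P1(v=5,ok=F), VALIDATE:-, TRANSFORM:-, EMIT:-] out:-; in:P1
Tick 2: [PARSE:-, VALIDATE:P1(v=5,ok=F), TRANSFORM:-, EMIT:-] out:-; in:-
Tick 3: [PARSE:P2(v=2,ok=F), VALIDATE:-, TRANSFORM:P1(v=0,ok=F), EMIT:-] out:-; in:P2
Tick 4: [PARSE:P3(v=6,ok=F), VALIDATE:P2(v=2,ok=F), TRANSFORM:-, EMIT:P1(v=0,ok=F)] out:-; in:P3
Tick 5: [PARSE:P4(v=10,ok=F), VALIDATE:P3(v=6,ok=T), TRANSFORM:P2(v=0,ok=F), EMIT:-] out:P1(v=0); in:P4
Tick 6: [PARSE:-, VALIDATE:P4(v=10,ok=F), TRANSFORM:P3(v=30,ok=T), EMIT:P2(v=0,ok=F)] out:-; in:-
Tick 7: [PARSE:-, VALIDATE:-, TRANSFORM:P4(v=0,ok=F), EMIT:P3(v=30,ok=T)] out:P2(v=0); in:-
Tick 8: [PARSE:-, VALIDATE:-, TRANSFORM:-, EMIT:P4(v=0,ok=F)] out:P3(v=30); in:-
At end of tick 8: ['-', '-', '-', 'P4']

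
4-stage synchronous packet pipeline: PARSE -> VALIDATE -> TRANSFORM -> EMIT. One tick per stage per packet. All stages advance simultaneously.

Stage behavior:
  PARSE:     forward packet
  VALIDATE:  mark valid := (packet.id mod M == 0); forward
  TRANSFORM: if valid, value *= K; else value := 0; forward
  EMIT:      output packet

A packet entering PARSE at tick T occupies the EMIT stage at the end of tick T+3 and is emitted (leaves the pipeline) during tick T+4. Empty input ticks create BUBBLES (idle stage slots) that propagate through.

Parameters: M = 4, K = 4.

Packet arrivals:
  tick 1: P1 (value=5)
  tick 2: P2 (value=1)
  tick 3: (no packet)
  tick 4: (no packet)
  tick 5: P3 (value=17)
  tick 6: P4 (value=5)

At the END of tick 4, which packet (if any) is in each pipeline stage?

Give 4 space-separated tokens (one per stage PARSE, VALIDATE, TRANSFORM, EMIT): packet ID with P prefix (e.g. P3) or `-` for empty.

Tick 1: [PARSE:P1(v=5,ok=F), VALIDATE:-, TRANSFORM:-, EMIT:-] out:-; in:P1
Tick 2: [PARSE:P2(v=1,ok=F), VALIDATE:P1(v=5,ok=F), TRANSFORM:-, EMIT:-] out:-; in:P2
Tick 3: [PARSE:-, VALIDATE:P2(v=1,ok=F), TRANSFORM:P1(v=0,ok=F), EMIT:-] out:-; in:-
Tick 4: [PARSE:-, VALIDATE:-, TRANSFORM:P2(v=0,ok=F), EMIT:P1(v=0,ok=F)] out:-; in:-
At end of tick 4: ['-', '-', 'P2', 'P1']

Answer: - - P2 P1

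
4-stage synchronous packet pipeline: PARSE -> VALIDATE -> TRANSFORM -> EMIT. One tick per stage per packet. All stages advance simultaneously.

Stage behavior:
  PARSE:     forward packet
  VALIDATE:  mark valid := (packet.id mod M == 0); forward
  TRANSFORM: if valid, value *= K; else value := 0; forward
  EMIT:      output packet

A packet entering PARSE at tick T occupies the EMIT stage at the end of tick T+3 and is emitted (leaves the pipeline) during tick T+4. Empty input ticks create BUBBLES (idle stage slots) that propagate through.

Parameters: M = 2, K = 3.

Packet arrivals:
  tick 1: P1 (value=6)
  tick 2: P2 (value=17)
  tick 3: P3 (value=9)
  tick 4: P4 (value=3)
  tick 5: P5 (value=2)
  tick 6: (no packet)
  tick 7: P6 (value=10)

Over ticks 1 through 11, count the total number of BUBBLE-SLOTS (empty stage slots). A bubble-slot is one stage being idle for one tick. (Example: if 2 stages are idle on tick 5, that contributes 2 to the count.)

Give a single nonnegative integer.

Answer: 20

Derivation:
Tick 1: [PARSE:P1(v=6,ok=F), VALIDATE:-, TRANSFORM:-, EMIT:-] out:-; bubbles=3
Tick 2: [PARSE:P2(v=17,ok=F), VALIDATE:P1(v=6,ok=F), TRANSFORM:-, EMIT:-] out:-; bubbles=2
Tick 3: [PARSE:P3(v=9,ok=F), VALIDATE:P2(v=17,ok=T), TRANSFORM:P1(v=0,ok=F), EMIT:-] out:-; bubbles=1
Tick 4: [PARSE:P4(v=3,ok=F), VALIDATE:P3(v=9,ok=F), TRANSFORM:P2(v=51,ok=T), EMIT:P1(v=0,ok=F)] out:-; bubbles=0
Tick 5: [PARSE:P5(v=2,ok=F), VALIDATE:P4(v=3,ok=T), TRANSFORM:P3(v=0,ok=F), EMIT:P2(v=51,ok=T)] out:P1(v=0); bubbles=0
Tick 6: [PARSE:-, VALIDATE:P5(v=2,ok=F), TRANSFORM:P4(v=9,ok=T), EMIT:P3(v=0,ok=F)] out:P2(v=51); bubbles=1
Tick 7: [PARSE:P6(v=10,ok=F), VALIDATE:-, TRANSFORM:P5(v=0,ok=F), EMIT:P4(v=9,ok=T)] out:P3(v=0); bubbles=1
Tick 8: [PARSE:-, VALIDATE:P6(v=10,ok=T), TRANSFORM:-, EMIT:P5(v=0,ok=F)] out:P4(v=9); bubbles=2
Tick 9: [PARSE:-, VALIDATE:-, TRANSFORM:P6(v=30,ok=T), EMIT:-] out:P5(v=0); bubbles=3
Tick 10: [PARSE:-, VALIDATE:-, TRANSFORM:-, EMIT:P6(v=30,ok=T)] out:-; bubbles=3
Tick 11: [PARSE:-, VALIDATE:-, TRANSFORM:-, EMIT:-] out:P6(v=30); bubbles=4
Total bubble-slots: 20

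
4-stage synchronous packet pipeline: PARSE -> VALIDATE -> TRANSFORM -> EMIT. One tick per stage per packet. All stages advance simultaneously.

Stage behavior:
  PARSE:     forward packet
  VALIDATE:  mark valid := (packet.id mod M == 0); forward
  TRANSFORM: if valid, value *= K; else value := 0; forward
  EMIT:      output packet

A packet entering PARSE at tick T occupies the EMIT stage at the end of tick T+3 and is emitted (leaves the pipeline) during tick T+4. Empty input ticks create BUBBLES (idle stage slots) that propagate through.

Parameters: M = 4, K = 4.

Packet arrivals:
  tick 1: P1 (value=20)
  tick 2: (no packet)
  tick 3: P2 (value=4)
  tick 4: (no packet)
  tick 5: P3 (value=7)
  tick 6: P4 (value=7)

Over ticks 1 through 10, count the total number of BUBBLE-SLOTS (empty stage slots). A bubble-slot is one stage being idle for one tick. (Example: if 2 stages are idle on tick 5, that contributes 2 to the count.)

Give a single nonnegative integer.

Answer: 24

Derivation:
Tick 1: [PARSE:P1(v=20,ok=F), VALIDATE:-, TRANSFORM:-, EMIT:-] out:-; bubbles=3
Tick 2: [PARSE:-, VALIDATE:P1(v=20,ok=F), TRANSFORM:-, EMIT:-] out:-; bubbles=3
Tick 3: [PARSE:P2(v=4,ok=F), VALIDATE:-, TRANSFORM:P1(v=0,ok=F), EMIT:-] out:-; bubbles=2
Tick 4: [PARSE:-, VALIDATE:P2(v=4,ok=F), TRANSFORM:-, EMIT:P1(v=0,ok=F)] out:-; bubbles=2
Tick 5: [PARSE:P3(v=7,ok=F), VALIDATE:-, TRANSFORM:P2(v=0,ok=F), EMIT:-] out:P1(v=0); bubbles=2
Tick 6: [PARSE:P4(v=7,ok=F), VALIDATE:P3(v=7,ok=F), TRANSFORM:-, EMIT:P2(v=0,ok=F)] out:-; bubbles=1
Tick 7: [PARSE:-, VALIDATE:P4(v=7,ok=T), TRANSFORM:P3(v=0,ok=F), EMIT:-] out:P2(v=0); bubbles=2
Tick 8: [PARSE:-, VALIDATE:-, TRANSFORM:P4(v=28,ok=T), EMIT:P3(v=0,ok=F)] out:-; bubbles=2
Tick 9: [PARSE:-, VALIDATE:-, TRANSFORM:-, EMIT:P4(v=28,ok=T)] out:P3(v=0); bubbles=3
Tick 10: [PARSE:-, VALIDATE:-, TRANSFORM:-, EMIT:-] out:P4(v=28); bubbles=4
Total bubble-slots: 24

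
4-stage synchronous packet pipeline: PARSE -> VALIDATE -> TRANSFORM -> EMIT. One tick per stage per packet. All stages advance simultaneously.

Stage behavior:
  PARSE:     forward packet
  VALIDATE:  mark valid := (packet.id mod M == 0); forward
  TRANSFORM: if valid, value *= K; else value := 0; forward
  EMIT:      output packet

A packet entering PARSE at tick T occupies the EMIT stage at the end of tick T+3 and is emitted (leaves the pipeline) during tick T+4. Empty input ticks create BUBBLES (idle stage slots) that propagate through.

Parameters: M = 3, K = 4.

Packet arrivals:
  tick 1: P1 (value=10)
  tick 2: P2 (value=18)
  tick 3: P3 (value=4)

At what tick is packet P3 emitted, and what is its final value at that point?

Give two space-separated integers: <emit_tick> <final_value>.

Tick 1: [PARSE:P1(v=10,ok=F), VALIDATE:-, TRANSFORM:-, EMIT:-] out:-; in:P1
Tick 2: [PARSE:P2(v=18,ok=F), VALIDATE:P1(v=10,ok=F), TRANSFORM:-, EMIT:-] out:-; in:P2
Tick 3: [PARSE:P3(v=4,ok=F), VALIDATE:P2(v=18,ok=F), TRANSFORM:P1(v=0,ok=F), EMIT:-] out:-; in:P3
Tick 4: [PARSE:-, VALIDATE:P3(v=4,ok=T), TRANSFORM:P2(v=0,ok=F), EMIT:P1(v=0,ok=F)] out:-; in:-
Tick 5: [PARSE:-, VALIDATE:-, TRANSFORM:P3(v=16,ok=T), EMIT:P2(v=0,ok=F)] out:P1(v=0); in:-
Tick 6: [PARSE:-, VALIDATE:-, TRANSFORM:-, EMIT:P3(v=16,ok=T)] out:P2(v=0); in:-
Tick 7: [PARSE:-, VALIDATE:-, TRANSFORM:-, EMIT:-] out:P3(v=16); in:-
P3: arrives tick 3, valid=True (id=3, id%3=0), emit tick 7, final value 16

Answer: 7 16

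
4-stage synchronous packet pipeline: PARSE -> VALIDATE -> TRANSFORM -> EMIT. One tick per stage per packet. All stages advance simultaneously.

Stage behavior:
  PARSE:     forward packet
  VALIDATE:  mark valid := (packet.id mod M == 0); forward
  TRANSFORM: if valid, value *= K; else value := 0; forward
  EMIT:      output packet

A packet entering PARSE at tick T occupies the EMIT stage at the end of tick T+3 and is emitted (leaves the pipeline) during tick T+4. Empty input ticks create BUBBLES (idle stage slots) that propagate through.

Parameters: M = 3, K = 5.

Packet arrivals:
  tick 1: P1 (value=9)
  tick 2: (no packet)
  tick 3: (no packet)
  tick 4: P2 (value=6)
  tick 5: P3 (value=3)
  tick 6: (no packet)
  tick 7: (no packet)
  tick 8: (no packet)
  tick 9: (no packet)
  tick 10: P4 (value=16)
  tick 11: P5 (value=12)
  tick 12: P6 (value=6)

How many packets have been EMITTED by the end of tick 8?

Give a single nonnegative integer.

Answer: 2

Derivation:
Tick 1: [PARSE:P1(v=9,ok=F), VALIDATE:-, TRANSFORM:-, EMIT:-] out:-; in:P1
Tick 2: [PARSE:-, VALIDATE:P1(v=9,ok=F), TRANSFORM:-, EMIT:-] out:-; in:-
Tick 3: [PARSE:-, VALIDATE:-, TRANSFORM:P1(v=0,ok=F), EMIT:-] out:-; in:-
Tick 4: [PARSE:P2(v=6,ok=F), VALIDATE:-, TRANSFORM:-, EMIT:P1(v=0,ok=F)] out:-; in:P2
Tick 5: [PARSE:P3(v=3,ok=F), VALIDATE:P2(v=6,ok=F), TRANSFORM:-, EMIT:-] out:P1(v=0); in:P3
Tick 6: [PARSE:-, VALIDATE:P3(v=3,ok=T), TRANSFORM:P2(v=0,ok=F), EMIT:-] out:-; in:-
Tick 7: [PARSE:-, VALIDATE:-, TRANSFORM:P3(v=15,ok=T), EMIT:P2(v=0,ok=F)] out:-; in:-
Tick 8: [PARSE:-, VALIDATE:-, TRANSFORM:-, EMIT:P3(v=15,ok=T)] out:P2(v=0); in:-
Emitted by tick 8: ['P1', 'P2']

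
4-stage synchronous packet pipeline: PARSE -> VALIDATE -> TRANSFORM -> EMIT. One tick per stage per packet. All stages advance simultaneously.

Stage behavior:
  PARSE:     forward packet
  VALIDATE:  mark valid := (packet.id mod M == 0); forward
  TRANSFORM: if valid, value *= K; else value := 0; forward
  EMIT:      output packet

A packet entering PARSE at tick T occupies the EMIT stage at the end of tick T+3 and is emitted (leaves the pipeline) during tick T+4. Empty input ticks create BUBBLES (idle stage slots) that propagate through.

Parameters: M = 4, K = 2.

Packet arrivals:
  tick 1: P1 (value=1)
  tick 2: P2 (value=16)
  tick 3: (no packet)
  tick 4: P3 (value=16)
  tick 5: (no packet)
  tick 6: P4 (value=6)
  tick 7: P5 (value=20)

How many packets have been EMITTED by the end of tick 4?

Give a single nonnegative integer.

Answer: 0

Derivation:
Tick 1: [PARSE:P1(v=1,ok=F), VALIDATE:-, TRANSFORM:-, EMIT:-] out:-; in:P1
Tick 2: [PARSE:P2(v=16,ok=F), VALIDATE:P1(v=1,ok=F), TRANSFORM:-, EMIT:-] out:-; in:P2
Tick 3: [PARSE:-, VALIDATE:P2(v=16,ok=F), TRANSFORM:P1(v=0,ok=F), EMIT:-] out:-; in:-
Tick 4: [PARSE:P3(v=16,ok=F), VALIDATE:-, TRANSFORM:P2(v=0,ok=F), EMIT:P1(v=0,ok=F)] out:-; in:P3
Emitted by tick 4: []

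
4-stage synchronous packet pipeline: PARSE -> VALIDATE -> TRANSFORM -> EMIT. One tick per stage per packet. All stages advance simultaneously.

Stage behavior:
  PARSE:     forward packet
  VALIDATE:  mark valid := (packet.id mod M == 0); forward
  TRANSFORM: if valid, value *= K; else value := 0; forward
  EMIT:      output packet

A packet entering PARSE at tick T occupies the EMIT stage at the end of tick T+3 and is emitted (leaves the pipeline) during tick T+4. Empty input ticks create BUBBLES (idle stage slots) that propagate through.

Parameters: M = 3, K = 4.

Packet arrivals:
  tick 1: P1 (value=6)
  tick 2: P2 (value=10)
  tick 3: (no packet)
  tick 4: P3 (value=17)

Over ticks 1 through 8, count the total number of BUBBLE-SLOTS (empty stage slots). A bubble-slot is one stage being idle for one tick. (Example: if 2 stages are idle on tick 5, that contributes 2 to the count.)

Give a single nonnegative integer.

Tick 1: [PARSE:P1(v=6,ok=F), VALIDATE:-, TRANSFORM:-, EMIT:-] out:-; bubbles=3
Tick 2: [PARSE:P2(v=10,ok=F), VALIDATE:P1(v=6,ok=F), TRANSFORM:-, EMIT:-] out:-; bubbles=2
Tick 3: [PARSE:-, VALIDATE:P2(v=10,ok=F), TRANSFORM:P1(v=0,ok=F), EMIT:-] out:-; bubbles=2
Tick 4: [PARSE:P3(v=17,ok=F), VALIDATE:-, TRANSFORM:P2(v=0,ok=F), EMIT:P1(v=0,ok=F)] out:-; bubbles=1
Tick 5: [PARSE:-, VALIDATE:P3(v=17,ok=T), TRANSFORM:-, EMIT:P2(v=0,ok=F)] out:P1(v=0); bubbles=2
Tick 6: [PARSE:-, VALIDATE:-, TRANSFORM:P3(v=68,ok=T), EMIT:-] out:P2(v=0); bubbles=3
Tick 7: [PARSE:-, VALIDATE:-, TRANSFORM:-, EMIT:P3(v=68,ok=T)] out:-; bubbles=3
Tick 8: [PARSE:-, VALIDATE:-, TRANSFORM:-, EMIT:-] out:P3(v=68); bubbles=4
Total bubble-slots: 20

Answer: 20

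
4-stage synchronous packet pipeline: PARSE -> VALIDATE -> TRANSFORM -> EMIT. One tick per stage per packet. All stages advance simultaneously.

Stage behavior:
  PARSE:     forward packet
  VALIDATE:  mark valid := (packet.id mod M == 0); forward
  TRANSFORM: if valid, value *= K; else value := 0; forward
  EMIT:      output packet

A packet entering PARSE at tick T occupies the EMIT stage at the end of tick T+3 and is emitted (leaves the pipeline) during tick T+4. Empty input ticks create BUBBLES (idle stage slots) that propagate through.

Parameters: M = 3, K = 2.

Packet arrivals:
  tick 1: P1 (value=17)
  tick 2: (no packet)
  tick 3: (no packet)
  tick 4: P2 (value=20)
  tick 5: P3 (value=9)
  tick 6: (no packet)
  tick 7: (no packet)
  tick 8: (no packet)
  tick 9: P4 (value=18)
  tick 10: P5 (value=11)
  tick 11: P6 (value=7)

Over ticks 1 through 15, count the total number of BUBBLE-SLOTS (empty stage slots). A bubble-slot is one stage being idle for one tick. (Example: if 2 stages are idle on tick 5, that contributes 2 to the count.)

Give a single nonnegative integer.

Tick 1: [PARSE:P1(v=17,ok=F), VALIDATE:-, TRANSFORM:-, EMIT:-] out:-; bubbles=3
Tick 2: [PARSE:-, VALIDATE:P1(v=17,ok=F), TRANSFORM:-, EMIT:-] out:-; bubbles=3
Tick 3: [PARSE:-, VALIDATE:-, TRANSFORM:P1(v=0,ok=F), EMIT:-] out:-; bubbles=3
Tick 4: [PARSE:P2(v=20,ok=F), VALIDATE:-, TRANSFORM:-, EMIT:P1(v=0,ok=F)] out:-; bubbles=2
Tick 5: [PARSE:P3(v=9,ok=F), VALIDATE:P2(v=20,ok=F), TRANSFORM:-, EMIT:-] out:P1(v=0); bubbles=2
Tick 6: [PARSE:-, VALIDATE:P3(v=9,ok=T), TRANSFORM:P2(v=0,ok=F), EMIT:-] out:-; bubbles=2
Tick 7: [PARSE:-, VALIDATE:-, TRANSFORM:P3(v=18,ok=T), EMIT:P2(v=0,ok=F)] out:-; bubbles=2
Tick 8: [PARSE:-, VALIDATE:-, TRANSFORM:-, EMIT:P3(v=18,ok=T)] out:P2(v=0); bubbles=3
Tick 9: [PARSE:P4(v=18,ok=F), VALIDATE:-, TRANSFORM:-, EMIT:-] out:P3(v=18); bubbles=3
Tick 10: [PARSE:P5(v=11,ok=F), VALIDATE:P4(v=18,ok=F), TRANSFORM:-, EMIT:-] out:-; bubbles=2
Tick 11: [PARSE:P6(v=7,ok=F), VALIDATE:P5(v=11,ok=F), TRANSFORM:P4(v=0,ok=F), EMIT:-] out:-; bubbles=1
Tick 12: [PARSE:-, VALIDATE:P6(v=7,ok=T), TRANSFORM:P5(v=0,ok=F), EMIT:P4(v=0,ok=F)] out:-; bubbles=1
Tick 13: [PARSE:-, VALIDATE:-, TRANSFORM:P6(v=14,ok=T), EMIT:P5(v=0,ok=F)] out:P4(v=0); bubbles=2
Tick 14: [PARSE:-, VALIDATE:-, TRANSFORM:-, EMIT:P6(v=14,ok=T)] out:P5(v=0); bubbles=3
Tick 15: [PARSE:-, VALIDATE:-, TRANSFORM:-, EMIT:-] out:P6(v=14); bubbles=4
Total bubble-slots: 36

Answer: 36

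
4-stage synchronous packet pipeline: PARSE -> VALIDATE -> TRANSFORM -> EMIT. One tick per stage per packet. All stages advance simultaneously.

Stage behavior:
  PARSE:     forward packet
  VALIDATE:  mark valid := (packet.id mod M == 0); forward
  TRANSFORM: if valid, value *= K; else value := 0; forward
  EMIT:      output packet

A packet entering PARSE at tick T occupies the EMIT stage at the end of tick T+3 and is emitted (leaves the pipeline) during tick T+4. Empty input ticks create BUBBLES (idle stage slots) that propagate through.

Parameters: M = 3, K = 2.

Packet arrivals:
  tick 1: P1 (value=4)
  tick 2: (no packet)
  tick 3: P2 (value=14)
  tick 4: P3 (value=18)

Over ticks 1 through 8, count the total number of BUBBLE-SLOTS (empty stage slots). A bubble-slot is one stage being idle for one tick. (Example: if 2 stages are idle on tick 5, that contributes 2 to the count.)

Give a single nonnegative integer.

Tick 1: [PARSE:P1(v=4,ok=F), VALIDATE:-, TRANSFORM:-, EMIT:-] out:-; bubbles=3
Tick 2: [PARSE:-, VALIDATE:P1(v=4,ok=F), TRANSFORM:-, EMIT:-] out:-; bubbles=3
Tick 3: [PARSE:P2(v=14,ok=F), VALIDATE:-, TRANSFORM:P1(v=0,ok=F), EMIT:-] out:-; bubbles=2
Tick 4: [PARSE:P3(v=18,ok=F), VALIDATE:P2(v=14,ok=F), TRANSFORM:-, EMIT:P1(v=0,ok=F)] out:-; bubbles=1
Tick 5: [PARSE:-, VALIDATE:P3(v=18,ok=T), TRANSFORM:P2(v=0,ok=F), EMIT:-] out:P1(v=0); bubbles=2
Tick 6: [PARSE:-, VALIDATE:-, TRANSFORM:P3(v=36,ok=T), EMIT:P2(v=0,ok=F)] out:-; bubbles=2
Tick 7: [PARSE:-, VALIDATE:-, TRANSFORM:-, EMIT:P3(v=36,ok=T)] out:P2(v=0); bubbles=3
Tick 8: [PARSE:-, VALIDATE:-, TRANSFORM:-, EMIT:-] out:P3(v=36); bubbles=4
Total bubble-slots: 20

Answer: 20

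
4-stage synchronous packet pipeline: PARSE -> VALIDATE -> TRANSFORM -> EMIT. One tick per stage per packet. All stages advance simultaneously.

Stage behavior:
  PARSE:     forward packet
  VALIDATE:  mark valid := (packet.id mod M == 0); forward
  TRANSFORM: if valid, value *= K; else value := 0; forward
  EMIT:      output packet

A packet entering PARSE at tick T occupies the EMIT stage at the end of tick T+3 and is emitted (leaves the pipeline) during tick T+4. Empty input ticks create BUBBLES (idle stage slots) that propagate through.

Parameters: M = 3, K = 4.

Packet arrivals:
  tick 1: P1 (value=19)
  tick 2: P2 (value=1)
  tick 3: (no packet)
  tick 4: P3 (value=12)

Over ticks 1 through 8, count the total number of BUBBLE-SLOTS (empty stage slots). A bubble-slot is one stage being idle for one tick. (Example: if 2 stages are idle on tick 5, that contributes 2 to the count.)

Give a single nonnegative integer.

Answer: 20

Derivation:
Tick 1: [PARSE:P1(v=19,ok=F), VALIDATE:-, TRANSFORM:-, EMIT:-] out:-; bubbles=3
Tick 2: [PARSE:P2(v=1,ok=F), VALIDATE:P1(v=19,ok=F), TRANSFORM:-, EMIT:-] out:-; bubbles=2
Tick 3: [PARSE:-, VALIDATE:P2(v=1,ok=F), TRANSFORM:P1(v=0,ok=F), EMIT:-] out:-; bubbles=2
Tick 4: [PARSE:P3(v=12,ok=F), VALIDATE:-, TRANSFORM:P2(v=0,ok=F), EMIT:P1(v=0,ok=F)] out:-; bubbles=1
Tick 5: [PARSE:-, VALIDATE:P3(v=12,ok=T), TRANSFORM:-, EMIT:P2(v=0,ok=F)] out:P1(v=0); bubbles=2
Tick 6: [PARSE:-, VALIDATE:-, TRANSFORM:P3(v=48,ok=T), EMIT:-] out:P2(v=0); bubbles=3
Tick 7: [PARSE:-, VALIDATE:-, TRANSFORM:-, EMIT:P3(v=48,ok=T)] out:-; bubbles=3
Tick 8: [PARSE:-, VALIDATE:-, TRANSFORM:-, EMIT:-] out:P3(v=48); bubbles=4
Total bubble-slots: 20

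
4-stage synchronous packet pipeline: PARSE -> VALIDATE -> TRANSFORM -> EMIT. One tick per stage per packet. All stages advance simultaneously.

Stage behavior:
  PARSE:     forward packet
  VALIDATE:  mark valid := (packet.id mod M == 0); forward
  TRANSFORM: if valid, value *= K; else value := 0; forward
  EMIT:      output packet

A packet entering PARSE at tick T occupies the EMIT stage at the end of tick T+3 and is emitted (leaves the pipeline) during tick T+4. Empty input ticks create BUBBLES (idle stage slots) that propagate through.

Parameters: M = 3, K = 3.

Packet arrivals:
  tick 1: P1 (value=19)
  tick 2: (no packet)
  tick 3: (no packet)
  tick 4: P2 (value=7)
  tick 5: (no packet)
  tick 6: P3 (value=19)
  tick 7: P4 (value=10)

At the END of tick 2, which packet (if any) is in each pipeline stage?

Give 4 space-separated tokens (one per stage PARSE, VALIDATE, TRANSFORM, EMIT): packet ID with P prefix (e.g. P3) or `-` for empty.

Answer: - P1 - -

Derivation:
Tick 1: [PARSE:P1(v=19,ok=F), VALIDATE:-, TRANSFORM:-, EMIT:-] out:-; in:P1
Tick 2: [PARSE:-, VALIDATE:P1(v=19,ok=F), TRANSFORM:-, EMIT:-] out:-; in:-
At end of tick 2: ['-', 'P1', '-', '-']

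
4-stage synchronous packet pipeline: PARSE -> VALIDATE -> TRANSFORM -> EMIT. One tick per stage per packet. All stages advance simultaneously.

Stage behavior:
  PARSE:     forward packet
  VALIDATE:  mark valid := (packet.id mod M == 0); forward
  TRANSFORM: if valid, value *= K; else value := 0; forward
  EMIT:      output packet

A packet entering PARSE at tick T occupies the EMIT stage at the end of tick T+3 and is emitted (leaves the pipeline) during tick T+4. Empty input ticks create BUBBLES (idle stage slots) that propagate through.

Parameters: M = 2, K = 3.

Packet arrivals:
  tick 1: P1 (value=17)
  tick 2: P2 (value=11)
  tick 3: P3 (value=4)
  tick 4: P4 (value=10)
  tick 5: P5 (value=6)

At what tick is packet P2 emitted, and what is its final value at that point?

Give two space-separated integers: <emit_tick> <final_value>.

Answer: 6 33

Derivation:
Tick 1: [PARSE:P1(v=17,ok=F), VALIDATE:-, TRANSFORM:-, EMIT:-] out:-; in:P1
Tick 2: [PARSE:P2(v=11,ok=F), VALIDATE:P1(v=17,ok=F), TRANSFORM:-, EMIT:-] out:-; in:P2
Tick 3: [PARSE:P3(v=4,ok=F), VALIDATE:P2(v=11,ok=T), TRANSFORM:P1(v=0,ok=F), EMIT:-] out:-; in:P3
Tick 4: [PARSE:P4(v=10,ok=F), VALIDATE:P3(v=4,ok=F), TRANSFORM:P2(v=33,ok=T), EMIT:P1(v=0,ok=F)] out:-; in:P4
Tick 5: [PARSE:P5(v=6,ok=F), VALIDATE:P4(v=10,ok=T), TRANSFORM:P3(v=0,ok=F), EMIT:P2(v=33,ok=T)] out:P1(v=0); in:P5
Tick 6: [PARSE:-, VALIDATE:P5(v=6,ok=F), TRANSFORM:P4(v=30,ok=T), EMIT:P3(v=0,ok=F)] out:P2(v=33); in:-
Tick 7: [PARSE:-, VALIDATE:-, TRANSFORM:P5(v=0,ok=F), EMIT:P4(v=30,ok=T)] out:P3(v=0); in:-
Tick 8: [PARSE:-, VALIDATE:-, TRANSFORM:-, EMIT:P5(v=0,ok=F)] out:P4(v=30); in:-
Tick 9: [PARSE:-, VALIDATE:-, TRANSFORM:-, EMIT:-] out:P5(v=0); in:-
P2: arrives tick 2, valid=True (id=2, id%2=0), emit tick 6, final value 33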